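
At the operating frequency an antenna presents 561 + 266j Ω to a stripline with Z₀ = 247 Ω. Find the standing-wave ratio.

Γ = (Z_L − Z_0)/(Z_L + Z_0) = (314 + j266)/(808 + j266)
|Γ| = 412/851 = 0.484
VSWR = (1 + |Γ|)/(1 − |Γ|) = 1.48/0.516

VSWR ≈ 2.87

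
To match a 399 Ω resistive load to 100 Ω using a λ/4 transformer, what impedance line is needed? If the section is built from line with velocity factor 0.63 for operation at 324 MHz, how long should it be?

Z_qwt = √(Z_0·R_L) = √(100 × 399) = √39900
λ = 0.63·c/f = 0.583 m, so l = λ/4 = 0.146 m

Z_qwt ≈ 200 Ω; length ≈ 14.6 cm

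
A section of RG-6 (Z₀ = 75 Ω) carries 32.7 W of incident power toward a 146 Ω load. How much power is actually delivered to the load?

P_delivered ≈ 29.3 W

Γ = (146 − 75)/(146 + 75) = 0.321
|Γ|² = 0.103
P_refl = |Γ|²·P_inc = 3.38 W, P_del = (1 − |Γ|²)·P_inc = 29.3 W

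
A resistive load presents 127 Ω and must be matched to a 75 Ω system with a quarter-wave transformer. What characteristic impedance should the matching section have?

Z_qwt ≈ 97.6 Ω

Z_qwt = √(Z_0·R_L) = √(75 × 127) = √9525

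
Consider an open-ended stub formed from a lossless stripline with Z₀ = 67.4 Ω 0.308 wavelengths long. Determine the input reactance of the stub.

X_in ≈ 25.7 Ω (inductive)

βl = 2π × 0.308 = 111°
tan(βl) = -2.62
For an open-ended stub, Z_in = −jZ_0·cot(βl) = −jZ_0/tan(βl)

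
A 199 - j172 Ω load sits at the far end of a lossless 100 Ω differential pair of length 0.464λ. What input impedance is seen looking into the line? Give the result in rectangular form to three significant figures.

Z_in ≈ 365 − j46.4 Ω

βl = 2π × 0.464 = 167°
tan(βl) = tan(167°) = -0.23
Z_in = Z_0·(Z_L + jZ_0·tanβl)/(Z_0 + jZ_L·tanβl)
     = 100·(199 − j195)/(60.4 − j45.8)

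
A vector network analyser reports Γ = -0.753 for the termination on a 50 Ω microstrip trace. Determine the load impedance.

Z_L = Z_0·(1 + Γ)/(1 − Γ) = 50·(0.247)/(1.75)

Z_L ≈ 7.05 Ω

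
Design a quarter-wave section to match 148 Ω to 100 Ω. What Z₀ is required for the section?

Z_qwt = √(Z_0·R_L) = √(100 × 148) = √14800

Z_qwt ≈ 122 Ω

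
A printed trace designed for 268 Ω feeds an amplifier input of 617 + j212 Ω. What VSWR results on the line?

VSWR ≈ 2.63

Γ = (Z_L − Z_0)/(Z_L + Z_0) = (349 + j212)/(885 + j212)
|Γ| = 408/910 = 0.449
VSWR = (1 + |Γ|)/(1 − |Γ|) = 1.45/0.551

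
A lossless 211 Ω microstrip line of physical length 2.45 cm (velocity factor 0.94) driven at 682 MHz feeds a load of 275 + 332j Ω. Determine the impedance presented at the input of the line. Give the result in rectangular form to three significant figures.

λ = v/f = 0.94·c / 682 MHz = 0.413 m
βl = 2π·l/λ = 2π × 0.0593 = 21.3°
tan(βl) = tan(21.3°) = 0.39
Z_in = Z_0·(Z_L + jZ_0·tanβl)/(Z_0 + jZ_L·tanβl)
     = 211·(275 + j414)/(81.4 + j107)

Z_in ≈ 777 + j48.6 Ω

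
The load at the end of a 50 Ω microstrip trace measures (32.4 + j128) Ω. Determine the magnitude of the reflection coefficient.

|Γ| ≈ 0.849

Γ = (Z_L − Z_0)/(Z_L + Z_0) = (-17.6 + j128)/(82.4 + j128)
|Γ| = 129/152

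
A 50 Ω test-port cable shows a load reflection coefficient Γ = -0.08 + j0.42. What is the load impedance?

Z_L ≈ 30.4 + j31.3 Ω

Z_L = Z_0·(1 + Γ)/(1 − Γ) = 50·(0.92 + j0.42)/(1.08 − j0.42)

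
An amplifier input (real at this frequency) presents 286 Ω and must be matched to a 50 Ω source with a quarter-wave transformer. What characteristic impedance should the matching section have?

Z_qwt = √(Z_0·R_L) = √(50 × 286) = √14300

Z_qwt ≈ 120 Ω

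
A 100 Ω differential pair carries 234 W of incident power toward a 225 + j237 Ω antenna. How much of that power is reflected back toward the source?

P_reflected ≈ 104 W

|Γ| = |(125 + j237)/(325 + j237)| = 0.666
|Γ|² = 0.444
P_refl = |Γ|²·P_inc = 104 W, P_del = (1 − |Γ|²)·P_inc = 130 W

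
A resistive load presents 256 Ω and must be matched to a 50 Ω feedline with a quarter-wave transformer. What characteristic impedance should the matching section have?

Z_qwt ≈ 113 Ω

Z_qwt = √(Z_0·R_L) = √(50 × 256) = √12800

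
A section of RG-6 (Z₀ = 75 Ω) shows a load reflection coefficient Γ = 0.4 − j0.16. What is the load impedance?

Z_L = Z_0·(1 + Γ)/(1 − Γ) = 75·(1.4 − j0.16)/(0.6 + j0.16)

Z_L ≈ 158 − j62.2 Ω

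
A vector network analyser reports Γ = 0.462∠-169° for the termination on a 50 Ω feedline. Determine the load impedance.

Z_L = Z_0·(1 + Γ)/(1 − Γ) = 50·(0.546 − j0.0882)/(1.45 + j0.0882)

Z_L ≈ 18.5 − j4.16 Ω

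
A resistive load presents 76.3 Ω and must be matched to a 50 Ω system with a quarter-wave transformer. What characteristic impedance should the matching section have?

Z_qwt ≈ 61.8 Ω

Z_qwt = √(Z_0·R_L) = √(50 × 76.3) = √3815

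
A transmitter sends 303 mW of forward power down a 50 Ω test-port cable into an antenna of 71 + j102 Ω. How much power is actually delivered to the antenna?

|Γ| = |(21 + j102)/(121 + j102)| = 0.658
|Γ|² = 0.433
P_refl = |Γ|²·P_inc = 131 mW, P_del = (1 − |Γ|²)·P_inc = 172 mW

P_delivered ≈ 172 mW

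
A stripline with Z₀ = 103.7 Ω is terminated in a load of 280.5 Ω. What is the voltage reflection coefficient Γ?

Γ = 0.46

Γ = (Z_L − Z_0)/(Z_L + Z_0) = (280.5 − 103.7)/(280.5 + 103.7) = 176.8/384.2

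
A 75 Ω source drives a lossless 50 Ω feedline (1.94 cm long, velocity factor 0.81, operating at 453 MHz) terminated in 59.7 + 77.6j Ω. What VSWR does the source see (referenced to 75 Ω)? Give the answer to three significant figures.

VSWR ≈ 2.64

λ = v/f = 0.81·c / 453 MHz = 0.536 m
βl = 2π·l/λ = 2π × 0.0362 = 13°
tan(βl) = 0.231
Z_in = Z_0·(Z_L + jZ_0·tanβl)/(Z_0 + jZ_L·tanβl) = 129 + j83.5 Ω
Γ_s = (Z_in − Z_s)/(Z_in + Z_s) = (54.1 + j83.5)/(204 + j83.5), |Γ_s| = 0.451
VSWR = (1 + |Γ_s|)/(1 − |Γ_s|)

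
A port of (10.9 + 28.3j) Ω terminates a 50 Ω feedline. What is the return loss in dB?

Γ = (-39.1 + j28.3)/(60.9 + j28.3), |Γ| = 0.719
RL = −20·log₁₀|Γ| = −20·log₁₀(0.719)

RL ≈ 2.87 dB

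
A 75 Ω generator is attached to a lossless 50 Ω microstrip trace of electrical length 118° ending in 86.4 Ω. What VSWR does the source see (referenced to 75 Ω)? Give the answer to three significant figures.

tan(βl) = -1.88
Z_in = Z_0·(Z_L + jZ_0·tanβl)/(Z_0 + jZ_L·tanβl) = 33.9 + j16.2 Ω
Γ_s = (Z_in − Z_s)/(Z_in + Z_s) = (-41.1 + j16.2)/(109 + j16.2), |Γ_s| = 0.401
VSWR = (1 + |Γ_s|)/(1 − |Γ_s|)

VSWR ≈ 2.34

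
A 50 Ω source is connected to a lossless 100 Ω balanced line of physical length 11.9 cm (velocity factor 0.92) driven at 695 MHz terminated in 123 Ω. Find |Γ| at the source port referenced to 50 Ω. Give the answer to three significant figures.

|Γ| ≈ 0.264

λ = v/f = 0.92·c / 695 MHz = 0.397 m
βl = 2π·l/λ = 2π × 0.3 = 108°
tan(βl) = -3.1
Z_in = Z_0·(Z_L + jZ_0·tanβl)/(Z_0 + jZ_L·tanβl) = 84 + j10.2 Ω
Γ_s = (Z_in − Z_s)/(Z_in + Z_s) = (34 + j10.2)/(134 + j10.2), |Γ_s| = 0.264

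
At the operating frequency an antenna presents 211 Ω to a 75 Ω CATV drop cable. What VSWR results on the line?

For a purely resistive load, VSWR = R_L/Z_0 or Z_0/R_L (whichever > 1) = 211/75

VSWR ≈ 2.81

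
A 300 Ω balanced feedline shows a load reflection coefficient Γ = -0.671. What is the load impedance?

Z_L ≈ 59.1 Ω

Z_L = Z_0·(1 + Γ)/(1 − Γ) = 300·(0.329)/(1.67)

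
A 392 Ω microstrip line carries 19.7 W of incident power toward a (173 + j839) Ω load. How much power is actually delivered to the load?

|Γ| = |(-219 + j839)/(565 + j839)| = 0.857
|Γ|² = 0.735
P_refl = |Γ|²·P_inc = 14.5 W, P_del = (1 − |Γ|²)·P_inc = 5.22 W

P_delivered ≈ 5.22 W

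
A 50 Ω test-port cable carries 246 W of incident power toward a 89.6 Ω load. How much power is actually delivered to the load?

Γ = (89.6 − 50)/(89.6 + 50) = 0.284
|Γ|² = 0.0805
P_refl = |Γ|²·P_inc = 19.8 W, P_del = (1 − |Γ|²)·P_inc = 226 W

P_delivered ≈ 226 W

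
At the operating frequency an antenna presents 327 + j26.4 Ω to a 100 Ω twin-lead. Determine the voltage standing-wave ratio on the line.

VSWR ≈ 3.29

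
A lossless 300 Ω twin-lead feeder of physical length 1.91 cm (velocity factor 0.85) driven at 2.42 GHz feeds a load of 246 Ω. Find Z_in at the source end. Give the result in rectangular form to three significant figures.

λ = v/f = 0.85·c / 2.42 GHz = 0.105 m
βl = 2π·l/λ = 2π × 0.181 = 65.3°
tan(βl) = tan(65.3°) = 2.17
Z_in = Z_0·(Z_L + jZ_0·tanβl)/(Z_0 + jZ_L·tanβl)
     = 300·(246 + j651)/(300 + j534)

Z_in ≈ 337 + j51.2 Ω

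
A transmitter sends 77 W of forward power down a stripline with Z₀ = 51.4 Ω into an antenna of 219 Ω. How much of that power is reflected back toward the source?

Γ = (219 − 51.4)/(219 + 51.4) = 0.62
|Γ|² = 0.384
P_refl = |Γ|²·P_inc = 29.6 W, P_del = (1 − |Γ|²)·P_inc = 47.4 W

P_reflected ≈ 29.6 W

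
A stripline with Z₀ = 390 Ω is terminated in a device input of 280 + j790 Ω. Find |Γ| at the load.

Γ = (Z_L − Z_0)/(Z_L + Z_0) = (-110 + j790)/(670 + j790)
|Γ| = 798/1040

|Γ| ≈ 0.77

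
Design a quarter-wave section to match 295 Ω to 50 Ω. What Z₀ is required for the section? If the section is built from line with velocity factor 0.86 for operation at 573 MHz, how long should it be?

Z_qwt ≈ 121 Ω; length ≈ 11.3 cm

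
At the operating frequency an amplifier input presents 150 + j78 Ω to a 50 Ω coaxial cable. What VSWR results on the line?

Γ = (Z_L − Z_0)/(Z_L + Z_0) = (100 + j78)/(200 + j78)
|Γ| = 127/215 = 0.591
VSWR = (1 + |Γ|)/(1 − |Γ|) = 1.59/0.409

VSWR ≈ 3.89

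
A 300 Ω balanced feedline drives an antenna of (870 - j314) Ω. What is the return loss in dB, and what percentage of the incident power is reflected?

Γ = (570 − j314)/(1170 − j314), |Γ| = 0.537
RL = −20·log₁₀(0.537) = 5.4 dB
P_refl/P_inc = |Γ|² = 0.289

RL ≈ 5.4 dB; 28.9% of incident power reflected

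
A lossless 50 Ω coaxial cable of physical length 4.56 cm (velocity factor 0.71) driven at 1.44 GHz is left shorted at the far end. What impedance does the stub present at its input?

Z_in ≈ −j130 Ω

λ = v/f = 0.71·c / 1.44 GHz = 0.148 m
βl = 2π·l/λ = 2π × 0.308 = 111°
tan(βl) = -2.61
For a shorted stub, Z_in = jZ_0·tan(βl)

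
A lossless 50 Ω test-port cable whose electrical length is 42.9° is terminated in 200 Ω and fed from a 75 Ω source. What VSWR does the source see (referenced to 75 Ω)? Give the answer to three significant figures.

VSWR ≈ 4.25

tan(βl) = 0.929
Z_in = Z_0·(Z_L + jZ_0·tanβl)/(Z_0 + jZ_L·tanβl) = 25.2 − j47 Ω
Γ_s = (Z_in − Z_s)/(Z_in + Z_s) = (-49.8 − j47)/(100 − j47), |Γ_s| = 0.619
VSWR = (1 + |Γ_s|)/(1 − |Γ_s|)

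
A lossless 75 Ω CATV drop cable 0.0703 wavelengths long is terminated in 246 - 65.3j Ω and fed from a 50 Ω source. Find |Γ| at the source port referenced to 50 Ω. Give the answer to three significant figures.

|Γ| ≈ 0.642

βl = 2π × 0.0703 = 25.3°
tan(βl) = 0.473
Z_in = Z_0·(Z_L + jZ_0·tanβl)/(Z_0 + jZ_L·tanβl) = 68.4 − j96.3 Ω
Γ_s = (Z_in − Z_s)/(Z_in + Z_s) = (18.4 − j96.3)/(118 − j96.3), |Γ_s| = 0.642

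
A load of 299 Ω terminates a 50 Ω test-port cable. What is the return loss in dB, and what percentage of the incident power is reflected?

RL ≈ 2.93 dB; 50.9% of incident power reflected

Γ = (299 − 50)/(299 + 50) = 0.713
RL = −20·log₁₀(0.713) = 2.93 dB
P_refl/P_inc = |Γ|² = 0.509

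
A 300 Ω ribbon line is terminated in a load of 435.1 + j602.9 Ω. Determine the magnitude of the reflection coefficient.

|Γ| ≈ 0.65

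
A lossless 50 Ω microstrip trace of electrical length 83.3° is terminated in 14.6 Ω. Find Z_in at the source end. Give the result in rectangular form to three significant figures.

Z_in ≈ 149 + j54.2 Ω

tan(βl) = tan(83.3°) = 8.51
Z_in = Z_0·(Z_L + jZ_0·tanβl)/(Z_0 + jZ_L·tanβl)
     = 50·(14.6 + j426)/(50 + j124)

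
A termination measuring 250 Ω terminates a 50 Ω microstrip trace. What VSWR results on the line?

Γ = (250 − 50)/(250 + 50) = 0.667
VSWR = (1 + 0.667)/(1 − 0.667)

VSWR ≈ 5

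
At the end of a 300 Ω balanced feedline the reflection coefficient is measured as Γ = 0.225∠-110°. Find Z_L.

Z_L ≈ 236 − j105 Ω

Z_L = Z_0·(1 + Γ)/(1 − Γ) = 300·(0.923 − j0.211)/(1.08 + j0.211)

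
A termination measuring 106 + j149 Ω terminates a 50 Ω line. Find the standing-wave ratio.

VSWR ≈ 6.63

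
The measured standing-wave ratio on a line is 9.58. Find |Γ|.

|Γ| ≈ 0.811

|Γ| = (S − 1)/(S + 1) = (9.58 − 1)/(9.58 + 1) = 8.58/10.6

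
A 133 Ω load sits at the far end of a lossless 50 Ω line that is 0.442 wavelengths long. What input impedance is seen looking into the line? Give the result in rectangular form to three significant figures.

Z_in ≈ 75.1 + j57.1 Ω

βl = 2π × 0.442 = 159°
tan(βl) = tan(159°) = -0.381
Z_in = Z_0·(Z_L + jZ_0·tanβl)/(Z_0 + jZ_L·tanβl)
     = 50·(133 − j19.1)/(50 − j50.7)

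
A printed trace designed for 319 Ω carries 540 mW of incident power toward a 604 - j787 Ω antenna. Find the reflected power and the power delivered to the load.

|Γ| = |(285 − j787)/(923 − j787)| = 0.69
|Γ|² = 0.476
P_refl = |Γ|²·P_inc = 257 mW, P_del = (1 − |Γ|²)·P_inc = 283 mW

P_reflected ≈ 257 mW; P_delivered ≈ 283 mW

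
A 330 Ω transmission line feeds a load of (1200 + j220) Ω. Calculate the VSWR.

VSWR ≈ 3.77

Γ = (Z_L − Z_0)/(Z_L + Z_0) = (870 + j220)/(1530 + j220)
|Γ| = 897/1550 = 0.581
VSWR = (1 + |Γ|)/(1 − |Γ|) = 1.58/0.419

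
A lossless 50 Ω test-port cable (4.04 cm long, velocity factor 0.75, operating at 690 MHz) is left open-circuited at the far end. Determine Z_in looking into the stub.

λ = v/f = 0.75·c / 690 MHz = 0.326 m
βl = 2π·l/λ = 2π × 0.124 = 44.6°
tan(βl) = 0.986
For an open-circuited stub, Z_in = −jZ_0·cot(βl) = −jZ_0/tan(βl)

Z_in ≈ −j50.7 Ω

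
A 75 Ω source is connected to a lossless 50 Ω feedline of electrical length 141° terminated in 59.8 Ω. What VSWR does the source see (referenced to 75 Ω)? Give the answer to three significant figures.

tan(βl) = -0.81
Z_in = Z_0·(Z_L + jZ_0·tanβl)/(Z_0 + jZ_L·tanβl) = 51.1 + j8.99 Ω
Γ_s = (Z_in − Z_s)/(Z_in + Z_s) = (-23.9 + j8.99)/(126 + j8.99), |Γ_s| = 0.202
VSWR = (1 + |Γ_s|)/(1 − |Γ_s|)

VSWR ≈ 1.51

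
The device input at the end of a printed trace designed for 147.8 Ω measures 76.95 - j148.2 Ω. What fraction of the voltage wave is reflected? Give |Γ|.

Γ = (Z_L − Z_0)/(Z_L + Z_0) = (-70.85 − j148.2)/(224.8 − j148.2)
|Γ| = 164/269

|Γ| ≈ 0.61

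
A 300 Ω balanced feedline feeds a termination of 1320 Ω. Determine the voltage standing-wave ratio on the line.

VSWR ≈ 4.4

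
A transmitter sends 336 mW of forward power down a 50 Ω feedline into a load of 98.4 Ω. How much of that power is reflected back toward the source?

P_reflected ≈ 35.7 mW

Γ = (98.4 − 50)/(98.4 + 50) = 0.326
|Γ|² = 0.106
P_refl = |Γ|²·P_inc = 35.7 mW, P_del = (1 − |Γ|²)·P_inc = 300 mW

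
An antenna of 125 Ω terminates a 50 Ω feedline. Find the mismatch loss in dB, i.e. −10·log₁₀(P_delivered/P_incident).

Γ = (125 − 50)/(125 + 50) = 0.429
|Γ|² = 0.184, so P_del/P_inc = 1 − |Γ|² = 0.816
ML = −10·log₁₀(1 − |Γ|²)

mismatch loss ≈ 0.881 dB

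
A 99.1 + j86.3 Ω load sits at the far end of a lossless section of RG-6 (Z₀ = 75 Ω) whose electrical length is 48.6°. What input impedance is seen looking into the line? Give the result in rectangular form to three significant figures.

tan(βl) = tan(48.6°) = 1.13
Z_in = Z_0·(Z_L + jZ_0·tanβl)/(Z_0 + jZ_L·tanβl)
     = 75·(99.1 + j171)/(-22.9 + j112)

Z_in ≈ 96.9 − j85.8 Ω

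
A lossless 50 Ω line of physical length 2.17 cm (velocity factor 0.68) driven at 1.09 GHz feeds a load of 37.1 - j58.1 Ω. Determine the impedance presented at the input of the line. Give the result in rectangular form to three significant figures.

Z_in ≈ 14.5 − j11.3 Ω

λ = v/f = 0.68·c / 1.09 GHz = 0.187 m
βl = 2π·l/λ = 2π × 0.116 = 41.7°
tan(βl) = tan(41.7°) = 0.892
Z_in = Z_0·(Z_L + jZ_0·tanβl)/(Z_0 + jZ_L·tanβl)
     = 50·(37.1 − j13.5)/(102 + j33.1)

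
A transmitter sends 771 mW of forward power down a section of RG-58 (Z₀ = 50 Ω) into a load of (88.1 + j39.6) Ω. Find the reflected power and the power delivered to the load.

|Γ| = |(38.1 + j39.6)/(138.1 + j39.6)| = 0.383
|Γ|² = 0.146
P_refl = |Γ|²·P_inc = 113 mW, P_del = (1 − |Γ|²)·P_inc = 658 mW

P_reflected ≈ 113 mW; P_delivered ≈ 658 mW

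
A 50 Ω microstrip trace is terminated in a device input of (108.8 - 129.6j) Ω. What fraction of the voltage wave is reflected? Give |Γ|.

|Γ| ≈ 0.694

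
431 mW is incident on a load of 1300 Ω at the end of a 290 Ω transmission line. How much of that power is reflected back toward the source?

P_reflected ≈ 174 mW

Γ = (1300 − 290)/(1300 + 290) = 0.635
|Γ|² = 0.404
P_refl = |Γ|²·P_inc = 174 mW, P_del = (1 − |Γ|²)·P_inc = 257 mW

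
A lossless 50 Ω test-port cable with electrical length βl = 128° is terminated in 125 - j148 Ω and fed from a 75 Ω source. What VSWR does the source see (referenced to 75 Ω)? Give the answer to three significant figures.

tan(βl) = -1.28
Z_in = Z_0·(Z_L + jZ_0·tanβl)/(Z_0 + jZ_L·tanβl) = 18.3 + j55 Ω
Γ_s = (Z_in − Z_s)/(Z_in + Z_s) = (-56.7 + j55)/(93.3 + j55), |Γ_s| = 0.729
VSWR = (1 + |Γ_s|)/(1 − |Γ_s|)

VSWR ≈ 6.39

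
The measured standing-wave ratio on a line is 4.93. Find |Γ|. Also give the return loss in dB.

|Γ| ≈ 0.663; return loss ≈ 3.57 dB

|Γ| = (S − 1)/(S + 1) = (4.93 − 1)/(4.93 + 1) = 3.93/5.93
RL = −20·log₁₀|Γ| = −20·log₁₀(0.663)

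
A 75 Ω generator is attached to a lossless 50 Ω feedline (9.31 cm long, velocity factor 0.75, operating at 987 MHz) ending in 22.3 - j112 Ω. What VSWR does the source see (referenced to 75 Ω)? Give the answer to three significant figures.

λ = v/f = 0.75·c / 987 MHz = 0.228 m
βl = 2π·l/λ = 2π × 0.408 = 147°
tan(βl) = -0.649
Z_in = Z_0·(Z_L + jZ_0·tanβl)/(Z_0 + jZ_L·tanβl) = 110 + j249 Ω
Γ_s = (Z_in − Z_s)/(Z_in + Z_s) = (34.5 + j249)/(185 + j249), |Γ_s| = 0.811
VSWR = (1 + |Γ_s|)/(1 − |Γ_s|)

VSWR ≈ 9.57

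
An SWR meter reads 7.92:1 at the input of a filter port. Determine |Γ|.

|Γ| ≈ 0.776

|Γ| = (S − 1)/(S + 1) = (7.92 − 1)/(7.92 + 1) = 6.92/8.92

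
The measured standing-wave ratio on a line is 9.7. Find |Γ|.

|Γ| ≈ 0.813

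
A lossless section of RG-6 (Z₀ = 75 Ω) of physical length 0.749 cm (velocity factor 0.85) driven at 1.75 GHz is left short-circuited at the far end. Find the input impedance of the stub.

λ = v/f = 0.85·c / 1.75 GHz = 0.146 m
βl = 2π·l/λ = 2π × 0.0514 = 18.5°
tan(βl) = 0.335
For a short-circuited stub, Z_in = jZ_0·tan(βl)

Z_in ≈ +j25.1 Ω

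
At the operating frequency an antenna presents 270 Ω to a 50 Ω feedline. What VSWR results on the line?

VSWR ≈ 5.4

Γ = (270 − 50)/(270 + 50) = 0.688
VSWR = (1 + 0.688)/(1 − 0.688)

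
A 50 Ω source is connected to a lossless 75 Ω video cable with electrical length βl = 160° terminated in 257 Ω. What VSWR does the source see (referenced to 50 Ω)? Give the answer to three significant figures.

VSWR ≈ 4.82

tan(βl) = -0.364
Z_in = Z_0·(Z_L + jZ_0·tanβl)/(Z_0 + jZ_L·tanβl) = 114 + j115 Ω
Γ_s = (Z_in − Z_s)/(Z_in + Z_s) = (63.9 + j115)/(164 + j115), |Γ_s| = 0.656
VSWR = (1 + |Γ_s|)/(1 − |Γ_s|)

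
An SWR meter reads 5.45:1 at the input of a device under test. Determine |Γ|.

|Γ| ≈ 0.69

|Γ| = (S − 1)/(S + 1) = (5.45 − 1)/(5.45 + 1) = 4.45/6.45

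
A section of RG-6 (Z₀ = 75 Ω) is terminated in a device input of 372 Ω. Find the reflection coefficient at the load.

Γ = (Z_L − Z_0)/(Z_L + Z_0) = (372 − 75)/(372 + 75) = 297/447

Γ = 0.664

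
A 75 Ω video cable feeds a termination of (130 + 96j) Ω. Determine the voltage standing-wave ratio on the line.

VSWR ≈ 2.91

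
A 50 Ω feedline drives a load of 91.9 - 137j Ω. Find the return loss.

RL ≈ 2.78 dB

Γ = (41.9 − j137)/(141.9 − j137), |Γ| = 0.726
RL = −20·log₁₀|Γ| = −20·log₁₀(0.726)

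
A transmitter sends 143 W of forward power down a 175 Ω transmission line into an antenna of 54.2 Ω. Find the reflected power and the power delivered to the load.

P_reflected ≈ 39.7 W; P_delivered ≈ 103 W

Γ = (54.2 − 175)/(54.2 + 175) = -0.527
|Γ|² = 0.278
P_refl = |Γ|²·P_inc = 39.7 W, P_del = (1 − |Γ|²)·P_inc = 103 W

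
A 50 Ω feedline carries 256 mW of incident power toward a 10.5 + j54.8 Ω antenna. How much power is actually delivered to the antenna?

|Γ| = |(-39.5 + j54.8)/(60.5 + j54.8)| = 0.828
|Γ|² = 0.685
P_refl = |Γ|²·P_inc = 175 mW, P_del = (1 − |Γ|²)·P_inc = 80.7 mW

P_delivered ≈ 80.7 mW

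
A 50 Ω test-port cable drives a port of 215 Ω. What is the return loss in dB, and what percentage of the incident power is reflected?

Γ = (215 − 50)/(215 + 50) = 0.623
RL = −20·log₁₀(0.623) = 4.12 dB
P_refl/P_inc = |Γ|² = 0.388

RL ≈ 4.12 dB; 38.8% of incident power reflected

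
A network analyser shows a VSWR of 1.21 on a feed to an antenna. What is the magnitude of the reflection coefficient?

|Γ| = (S − 1)/(S + 1) = (1.21 − 1)/(1.21 + 1) = 0.21/2.21

|Γ| ≈ 0.095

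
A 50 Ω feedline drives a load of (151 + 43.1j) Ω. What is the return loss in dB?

RL ≈ 5.45 dB

Γ = (101 + j43.1)/(201 + j43.1), |Γ| = 0.534
RL = −20·log₁₀|Γ| = −20·log₁₀(0.534)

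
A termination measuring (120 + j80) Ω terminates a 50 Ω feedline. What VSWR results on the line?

VSWR ≈ 3.61

Γ = (Z_L − Z_0)/(Z_L + Z_0) = (70 + j80)/(170 + j80)
|Γ| = 106/188 = 0.566
VSWR = (1 + |Γ|)/(1 − |Γ|) = 1.57/0.434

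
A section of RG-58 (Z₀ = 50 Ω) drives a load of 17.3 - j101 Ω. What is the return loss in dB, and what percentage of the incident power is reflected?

Γ = (-32.7 − j101)/(67.3 − j101), |Γ| = 0.875
RL = −20·log₁₀(0.875) = 1.16 dB
P_refl/P_inc = |Γ|² = 0.765

RL ≈ 1.16 dB; 76.5% of incident power reflected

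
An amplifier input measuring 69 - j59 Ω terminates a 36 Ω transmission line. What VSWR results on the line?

Γ = (Z_L − Z_0)/(Z_L + Z_0) = (33 − j59)/(105 − j59)
|Γ| = 67.6/120 = 0.561
VSWR = (1 + |Γ|)/(1 − |Γ|) = 1.56/0.439

VSWR ≈ 3.56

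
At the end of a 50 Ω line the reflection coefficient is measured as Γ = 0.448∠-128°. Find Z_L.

Z_L = Z_0·(1 + Γ)/(1 − Γ) = 50·(0.724 − j0.353)/(1.28 + j0.353)

Z_L ≈ 22.8 − j20.1 Ω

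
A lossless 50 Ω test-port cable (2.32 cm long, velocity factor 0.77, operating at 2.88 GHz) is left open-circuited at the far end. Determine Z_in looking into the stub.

λ = v/f = 0.77·c / 2.88 GHz = 0.0802 m
βl = 2π·l/λ = 2π × 0.289 = 104°
tan(βl) = -3.97
For an open-circuited stub, Z_in = −jZ_0·cot(βl) = −jZ_0/tan(βl)

Z_in ≈ +j12.6 Ω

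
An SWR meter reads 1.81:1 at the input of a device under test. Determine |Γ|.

|Γ| = (S − 1)/(S + 1) = (1.81 − 1)/(1.81 + 1) = 0.81/2.81

|Γ| ≈ 0.288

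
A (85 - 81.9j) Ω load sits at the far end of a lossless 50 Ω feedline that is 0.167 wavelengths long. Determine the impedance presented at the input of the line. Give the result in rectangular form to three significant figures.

βl = 2π × 0.167 = 60.1°
tan(βl) = tan(60.1°) = 1.74
Z_in = Z_0·(Z_L + jZ_0·tanβl)/(Z_0 + jZ_L·tanβl)
     = 50·(85 + j5.12)/(193 + j148)

Z_in ≈ 14.5 − j9.83 Ω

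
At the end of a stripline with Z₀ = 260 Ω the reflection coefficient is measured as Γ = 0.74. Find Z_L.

Z_L ≈ 1740 Ω

Z_L = Z_0·(1 + Γ)/(1 − Γ) = 260·(1.74)/(0.26)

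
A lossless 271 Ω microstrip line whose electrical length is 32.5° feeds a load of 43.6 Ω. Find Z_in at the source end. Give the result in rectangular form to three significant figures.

Z_in ≈ 60.7 + j166 Ω

tan(βl) = tan(32.5°) = 0.637
Z_in = Z_0·(Z_L + jZ_0·tanβl)/(Z_0 + jZ_L·tanβl)
     = 271·(43.6 + j173)/(271 + j27.8)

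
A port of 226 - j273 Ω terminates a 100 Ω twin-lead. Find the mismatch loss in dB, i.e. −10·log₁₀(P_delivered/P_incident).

mismatch loss ≈ 3.01 dB

Γ = (126 − j273)/(326 − j273), |Γ| = 0.707
|Γ|² = 0.5, so P_del/P_inc = 1 − |Γ|² = 0.5
ML = −10·log₁₀(1 − |Γ|²)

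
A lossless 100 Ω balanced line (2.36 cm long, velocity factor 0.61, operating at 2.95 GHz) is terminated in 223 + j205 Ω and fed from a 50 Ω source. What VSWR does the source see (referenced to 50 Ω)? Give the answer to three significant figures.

λ = v/f = 0.61·c / 2.95 GHz = 0.062 m
βl = 2π·l/λ = 2π × 0.38 = 137°
tan(βl) = -0.934
Z_in = Z_0·(Z_L + jZ_0·tanβl)/(Z_0 + jZ_L·tanβl) = 32.5 + j61.5 Ω
Γ_s = (Z_in − Z_s)/(Z_in + Z_s) = (-17.5 + j61.5)/(82.5 + j61.5), |Γ_s| = 0.621
VSWR = (1 + |Γ_s|)/(1 − |Γ_s|)

VSWR ≈ 4.28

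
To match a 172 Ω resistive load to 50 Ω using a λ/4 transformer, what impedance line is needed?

Z_qwt = √(Z_0·R_L) = √(50 × 172) = √8600

Z_qwt ≈ 92.7 Ω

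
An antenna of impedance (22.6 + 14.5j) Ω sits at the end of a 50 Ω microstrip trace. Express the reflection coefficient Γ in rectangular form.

Γ ≈ -0.325 + j0.265

Γ = (Z_L − Z_0)/(Z_L + Z_0) = (-27.4 + j14.5)/(72.6 + j14.5)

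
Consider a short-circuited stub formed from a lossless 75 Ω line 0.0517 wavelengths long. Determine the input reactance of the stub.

X_in ≈ 25.3 Ω (inductive)

βl = 2π × 0.0517 = 18.6°
tan(βl) = 0.337
For a short-circuited stub, Z_in = jZ_0·tan(βl)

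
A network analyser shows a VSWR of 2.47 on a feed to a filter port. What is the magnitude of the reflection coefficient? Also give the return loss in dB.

|Γ| ≈ 0.424; return loss ≈ 7.46 dB

|Γ| = (S − 1)/(S + 1) = (2.47 − 1)/(2.47 + 1) = 1.47/3.47
RL = −20·log₁₀|Γ| = −20·log₁₀(0.424)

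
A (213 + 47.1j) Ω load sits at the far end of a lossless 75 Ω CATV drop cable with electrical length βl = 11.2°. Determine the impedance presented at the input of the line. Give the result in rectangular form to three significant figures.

tan(βl) = tan(11.2°) = 0.198
Z_in = Z_0·(Z_L + jZ_0·tanβl)/(Z_0 + jZ_L·tanβl)
     = 75·(213 + j62)/(65.7 + j42.2)

Z_in ≈ 204 − j60.5 Ω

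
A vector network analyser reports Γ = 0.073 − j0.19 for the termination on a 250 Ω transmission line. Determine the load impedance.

Z_L ≈ 268 − j106 Ω

Z_L = Z_0·(1 + Γ)/(1 − Γ) = 250·(1.07 − j0.19)/(0.927 + j0.19)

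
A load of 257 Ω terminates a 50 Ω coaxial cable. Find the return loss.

Γ = (257 − 50)/(257 + 50) = 0.674
RL = −20·log₁₀|Γ| = −20·log₁₀(0.674)

RL ≈ 3.42 dB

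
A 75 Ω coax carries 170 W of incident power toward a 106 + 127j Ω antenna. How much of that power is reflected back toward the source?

P_reflected ≈ 59.4 W

|Γ| = |(31 + j127)/(181 + j127)| = 0.591
|Γ|² = 0.35
P_refl = |Γ|²·P_inc = 59.4 W, P_del = (1 − |Γ|²)·P_inc = 111 W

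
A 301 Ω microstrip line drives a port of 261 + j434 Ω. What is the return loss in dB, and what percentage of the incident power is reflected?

Γ = (-40 + j434)/(562 + j434), |Γ| = 0.614
RL = −20·log₁₀(0.614) = 4.24 dB
P_refl/P_inc = |Γ|² = 0.377

RL ≈ 4.24 dB; 37.7% of incident power reflected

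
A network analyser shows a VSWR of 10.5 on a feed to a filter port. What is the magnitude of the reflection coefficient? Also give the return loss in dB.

|Γ| ≈ 0.826; return loss ≈ 1.66 dB

|Γ| = (S − 1)/(S + 1) = (10.5 − 1)/(10.5 + 1) = 9.5/11.5
RL = −20·log₁₀|Γ| = −20·log₁₀(0.826)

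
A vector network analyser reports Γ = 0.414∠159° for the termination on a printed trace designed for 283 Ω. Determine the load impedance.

Z_L = Z_0·(1 + Γ)/(1 − Γ) = 283·(0.613 + j0.148)/(1.39 − j0.148)

Z_L ≈ 121 + j43.2 Ω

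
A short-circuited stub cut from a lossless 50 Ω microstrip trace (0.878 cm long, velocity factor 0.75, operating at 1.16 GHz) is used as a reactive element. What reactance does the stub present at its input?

λ = v/f = 0.75·c / 1.16 GHz = 0.194 m
βl = 2π·l/λ = 2π × 0.0453 = 16.3°
tan(βl) = 0.292
For a short-circuited stub, Z_in = jZ_0·tan(βl)

X_in ≈ 14.6 Ω (inductive)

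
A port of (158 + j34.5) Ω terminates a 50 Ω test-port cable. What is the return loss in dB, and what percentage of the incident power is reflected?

RL ≈ 5.39 dB; 28.9% of incident power reflected

Γ = (108 + j34.5)/(208 + j34.5), |Γ| = 0.538
RL = −20·log₁₀(0.538) = 5.39 dB
P_refl/P_inc = |Γ|² = 0.289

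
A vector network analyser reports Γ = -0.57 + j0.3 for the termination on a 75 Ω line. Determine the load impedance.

Z_L = Z_0·(1 + Γ)/(1 − Γ) = 75·(0.43 + j0.3)/(1.57 − j0.3)

Z_L ≈ 17.2 + j17.6 Ω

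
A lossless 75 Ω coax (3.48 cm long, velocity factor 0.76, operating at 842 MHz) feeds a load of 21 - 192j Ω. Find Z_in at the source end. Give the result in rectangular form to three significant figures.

λ = v/f = 0.76·c / 842 MHz = 0.271 m
βl = 2π·l/λ = 2π × 0.129 = 46.3°
tan(βl) = tan(46.3°) = 1.05
Z_in = Z_0·(Z_L + jZ_0·tanβl)/(Z_0 + jZ_L·tanβl)
     = 75·(21 − j114)/(276 + j21.9)

Z_in ≈ 3.23 − j31.2 Ω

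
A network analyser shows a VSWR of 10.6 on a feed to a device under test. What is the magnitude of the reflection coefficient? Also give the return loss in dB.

|Γ| ≈ 0.828; return loss ≈ 1.64 dB

|Γ| = (S − 1)/(S + 1) = (10.6 − 1)/(10.6 + 1) = 9.6/11.6
RL = −20·log₁₀|Γ| = −20·log₁₀(0.828)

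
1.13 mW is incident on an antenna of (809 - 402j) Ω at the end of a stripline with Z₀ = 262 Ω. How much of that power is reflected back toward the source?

|Γ| = |(547 − j402)/(1071 − j402)| = 0.593
|Γ|² = 0.352
P_refl = |Γ|²·P_inc = 0.398 mW, P_del = (1 − |Γ|²)·P_inc = 0.732 mW

P_reflected ≈ 0.398 mW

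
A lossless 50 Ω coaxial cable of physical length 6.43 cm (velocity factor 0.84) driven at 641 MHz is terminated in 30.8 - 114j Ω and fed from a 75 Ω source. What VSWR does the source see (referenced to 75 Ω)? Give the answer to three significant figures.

VSWR ≈ 15.7

λ = v/f = 0.84·c / 641 MHz = 0.393 m
βl = 2π·l/λ = 2π × 0.164 = 58.9°
tan(βl) = 1.66
Z_in = Z_0·(Z_L + jZ_0·tanβl)/(Z_0 + jZ_L·tanβl) = 4.83 − j7.56 Ω
Γ_s = (Z_in − Z_s)/(Z_in + Z_s) = (-70.2 − j7.56)/(79.8 − j7.56), |Γ_s| = 0.88
VSWR = (1 + |Γ_s|)/(1 − |Γ_s|)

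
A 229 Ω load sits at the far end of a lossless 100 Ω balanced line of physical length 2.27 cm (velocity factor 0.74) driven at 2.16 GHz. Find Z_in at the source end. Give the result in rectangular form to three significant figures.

λ = v/f = 0.74·c / 2.16 GHz = 0.103 m
βl = 2π·l/λ = 2π × 0.221 = 79.5°
tan(βl) = tan(79.5°) = 5.4
Z_in = Z_0·(Z_L + jZ_0·tanβl)/(Z_0 + jZ_L·tanβl)
     = 100·(229 + j540)/(100 + j1240)

Z_in ≈ 44.9 − j14.9 Ω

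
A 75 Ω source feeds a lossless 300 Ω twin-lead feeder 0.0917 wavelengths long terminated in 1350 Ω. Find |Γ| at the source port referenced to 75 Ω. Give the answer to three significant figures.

βl = 2π × 0.0917 = 33°
tan(βl) = 0.65
Z_in = Z_0·(Z_L + jZ_0·tanβl)/(Z_0 + jZ_L·tanβl) = 201 − j393 Ω
Γ_s = (Z_in − Z_s)/(Z_in + Z_s) = (126 − j393)/(276 − j393), |Γ_s| = 0.859

|Γ| ≈ 0.859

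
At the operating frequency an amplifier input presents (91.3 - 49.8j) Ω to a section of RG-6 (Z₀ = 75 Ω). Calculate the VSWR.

Γ = (Z_L − Z_0)/(Z_L + Z_0) = (16.3 − j49.8)/(166.3 − j49.8)
|Γ| = 52.4/174 = 0.302
VSWR = (1 + |Γ|)/(1 − |Γ|) = 1.3/0.698

VSWR ≈ 1.86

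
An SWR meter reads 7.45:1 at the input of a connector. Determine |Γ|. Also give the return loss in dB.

|Γ| = (S − 1)/(S + 1) = (7.45 − 1)/(7.45 + 1) = 6.45/8.45
RL = −20·log₁₀|Γ| = −20·log₁₀(0.763)

|Γ| ≈ 0.763; return loss ≈ 2.35 dB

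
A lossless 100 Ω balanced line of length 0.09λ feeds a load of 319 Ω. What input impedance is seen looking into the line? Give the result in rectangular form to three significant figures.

Z_in ≈ 87.8 − j114 Ω

βl = 2π × 0.09 = 32.4°
tan(βl) = tan(32.4°) = 0.635
Z_in = Z_0·(Z_L + jZ_0·tanβl)/(Z_0 + jZ_L·tanβl)
     = 100·(319 + j63.5)/(100 + j202)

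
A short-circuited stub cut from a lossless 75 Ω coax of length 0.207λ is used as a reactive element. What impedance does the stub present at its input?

Z_in ≈ +j271 Ω

βl = 2π × 0.207 = 74.5°
tan(βl) = 3.61
For a short-circuited stub, Z_in = jZ_0·tan(βl)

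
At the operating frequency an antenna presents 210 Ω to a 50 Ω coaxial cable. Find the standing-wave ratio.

VSWR ≈ 4.2

For a purely resistive load, VSWR = R_L/Z_0 or Z_0/R_L (whichever > 1) = 210/50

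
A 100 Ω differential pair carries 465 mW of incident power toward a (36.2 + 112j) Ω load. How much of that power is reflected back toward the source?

|Γ| = |(-63.8 + j112)/(136.2 + j112)| = 0.731
|Γ|² = 0.534
P_refl = |Γ|²·P_inc = 248 mW, P_del = (1 − |Γ|²)·P_inc = 217 mW

P_reflected ≈ 248 mW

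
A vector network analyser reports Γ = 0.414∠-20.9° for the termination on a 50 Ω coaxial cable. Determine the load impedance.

Z_L = Z_0·(1 + Γ)/(1 − Γ) = 50·(1.39 − j0.148)/(0.613 + j0.148)

Z_L ≈ 104 − j37.1 Ω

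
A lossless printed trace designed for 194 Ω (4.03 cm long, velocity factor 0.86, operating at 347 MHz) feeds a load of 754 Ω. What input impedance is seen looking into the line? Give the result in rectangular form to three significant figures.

λ = v/f = 0.86·c / 347 MHz = 0.744 m
βl = 2π·l/λ = 2π × 0.0542 = 19.5°
tan(βl) = tan(19.5°) = 0.354
Z_in = Z_0·(Z_L + jZ_0·tanβl)/(Z_0 + jZ_L·tanβl)
     = 194·(754 + j68.7)/(194 + j267)

Z_in ≈ 293 − j335 Ω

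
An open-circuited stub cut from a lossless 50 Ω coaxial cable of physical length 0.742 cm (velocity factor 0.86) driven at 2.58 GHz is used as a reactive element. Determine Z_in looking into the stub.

Z_in ≈ −j99.4 Ω

λ = v/f = 0.86·c / 2.58 GHz = 0.1 m
βl = 2π·l/λ = 2π × 0.0742 = 26.7°
tan(βl) = 0.503
For an open-circuited stub, Z_in = −jZ_0·cot(βl) = −jZ_0/tan(βl)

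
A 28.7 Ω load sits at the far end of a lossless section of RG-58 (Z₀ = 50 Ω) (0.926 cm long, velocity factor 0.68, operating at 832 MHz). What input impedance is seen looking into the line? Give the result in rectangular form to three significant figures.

λ = v/f = 0.68·c / 832 MHz = 0.245 m
βl = 2π·l/λ = 2π × 0.0378 = 13.6°
tan(βl) = tan(13.6°) = 0.242
Z_in = Z_0·(Z_L + jZ_0·tanβl)/(Z_0 + jZ_L·tanβl)
     = 50·(28.7 + j12.1)/(50 + j6.94)

Z_in ≈ 29.8 + j7.95 Ω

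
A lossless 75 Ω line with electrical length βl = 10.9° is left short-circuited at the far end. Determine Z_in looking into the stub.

Z_in ≈ +j14.4 Ω

tan(βl) = 0.193
For a short-circuited stub, Z_in = jZ_0·tan(βl)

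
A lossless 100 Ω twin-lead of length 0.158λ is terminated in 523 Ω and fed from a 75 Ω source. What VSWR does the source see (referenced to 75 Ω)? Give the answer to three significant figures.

βl = 2π × 0.158 = 56.9°
tan(βl) = 1.53
Z_in = Z_0·(Z_L + jZ_0·tanβl)/(Z_0 + jZ_L·tanβl) = 26.8 − j61.9 Ω
Γ_s = (Z_in − Z_s)/(Z_in + Z_s) = (-48.2 − j61.9)/(102 − j61.9), |Γ_s| = 0.658
VSWR = (1 + |Γ_s|)/(1 − |Γ_s|)

VSWR ≈ 4.85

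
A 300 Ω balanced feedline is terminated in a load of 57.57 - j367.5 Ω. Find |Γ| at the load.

|Γ| ≈ 0.859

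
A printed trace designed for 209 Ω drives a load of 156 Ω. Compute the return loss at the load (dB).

RL ≈ 16.8 dB

Γ = (156 − 209)/(156 + 209) = -0.145
RL = −20·log₁₀|Γ| = −20·log₁₀(0.145)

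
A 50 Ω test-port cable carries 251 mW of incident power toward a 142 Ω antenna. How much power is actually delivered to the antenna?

Γ = (142 − 50)/(142 + 50) = 0.479
|Γ|² = 0.23
P_refl = |Γ|²·P_inc = 57.6 mW, P_del = (1 − |Γ|²)·P_inc = 193 mW

P_delivered ≈ 193 mW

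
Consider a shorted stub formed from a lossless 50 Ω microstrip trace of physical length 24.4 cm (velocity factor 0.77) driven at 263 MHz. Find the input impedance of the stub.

λ = v/f = 0.77·c / 263 MHz = 0.878 m
βl = 2π·l/λ = 2π × 0.278 = 100°
tan(βl) = -5.67
For a shorted stub, Z_in = jZ_0·tan(βl)

Z_in ≈ −j283 Ω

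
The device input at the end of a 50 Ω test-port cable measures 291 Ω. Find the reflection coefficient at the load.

Γ = 0.707

Γ = (Z_L − Z_0)/(Z_L + Z_0) = (291 − 50)/(291 + 50) = 241/341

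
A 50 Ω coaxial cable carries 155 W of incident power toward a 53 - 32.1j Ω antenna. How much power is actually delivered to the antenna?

|Γ| = |(3 − j32.1)/(103 − j32.1)| = 0.299
|Γ|² = 0.0893
P_refl = |Γ|²·P_inc = 13.8 W, P_del = (1 − |Γ|²)·P_inc = 141 W

P_delivered ≈ 141 W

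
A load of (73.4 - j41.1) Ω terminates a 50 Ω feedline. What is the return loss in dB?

Γ = (23.4 − j41.1)/(123.4 − j41.1), |Γ| = 0.364
RL = −20·log₁₀|Γ| = −20·log₁₀(0.364)

RL ≈ 8.79 dB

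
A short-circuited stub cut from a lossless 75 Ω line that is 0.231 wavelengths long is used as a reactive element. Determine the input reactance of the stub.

X_in ≈ 625 Ω (inductive)

βl = 2π × 0.231 = 83.2°
tan(βl) = 8.34
For a short-circuited stub, Z_in = jZ_0·tan(βl)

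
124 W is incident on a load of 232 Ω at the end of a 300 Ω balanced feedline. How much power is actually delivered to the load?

Γ = (232 − 300)/(232 + 300) = -0.128
|Γ|² = 0.0163
P_refl = |Γ|²·P_inc = 2.03 W, P_del = (1 − |Γ|²)·P_inc = 122 W

P_delivered ≈ 122 W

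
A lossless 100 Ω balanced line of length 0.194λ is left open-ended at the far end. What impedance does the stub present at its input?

βl = 2π × 0.194 = 69.8°
tan(βl) = 2.72
For an open-ended stub, Z_in = −jZ_0·cot(βl) = −jZ_0/tan(βl)

Z_in ≈ −j36.7 Ω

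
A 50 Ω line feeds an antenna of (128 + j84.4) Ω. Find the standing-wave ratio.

VSWR ≈ 3.8

Γ = (Z_L − Z_0)/(Z_L + Z_0) = (78 + j84.4)/(178 + j84.4)
|Γ| = 115/197 = 0.583
VSWR = (1 + |Γ|)/(1 − |Γ|) = 1.58/0.417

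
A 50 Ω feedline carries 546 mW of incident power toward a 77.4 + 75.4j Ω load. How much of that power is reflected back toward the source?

P_reflected ≈ 160 mW

|Γ| = |(27.4 + j75.4)/(127.4 + j75.4)| = 0.542
|Γ|² = 0.294
P_refl = |Γ|²·P_inc = 160 mW, P_del = (1 − |Γ|²)·P_inc = 386 mW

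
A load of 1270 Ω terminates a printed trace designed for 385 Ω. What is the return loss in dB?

Γ = (1270 − 385)/(1270 + 385) = 0.535
RL = −20·log₁₀|Γ| = −20·log₁₀(0.535)

RL ≈ 5.44 dB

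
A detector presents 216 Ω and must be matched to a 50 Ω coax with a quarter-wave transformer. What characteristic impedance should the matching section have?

Z_qwt ≈ 104 Ω

Z_qwt = √(Z_0·R_L) = √(50 × 216) = √10800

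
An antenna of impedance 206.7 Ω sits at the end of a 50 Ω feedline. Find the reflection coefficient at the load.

Γ = 0.61

Γ = (Z_L − Z_0)/(Z_L + Z_0) = (206.7 − 50)/(206.7 + 50) = 156.7/256.7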